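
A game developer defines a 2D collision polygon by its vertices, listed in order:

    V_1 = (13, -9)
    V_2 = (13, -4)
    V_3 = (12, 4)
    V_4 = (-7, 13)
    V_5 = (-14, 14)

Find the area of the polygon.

188.5

Apply the shoelace formula: 2A = Σ (x_i·y_{i+1} − x_{i+1}·y_i), indices taken mod 5.
Σ = (65) + (100) + (184) + (84) + (-56) = 377
Area = |Σ|/2 = 188.5.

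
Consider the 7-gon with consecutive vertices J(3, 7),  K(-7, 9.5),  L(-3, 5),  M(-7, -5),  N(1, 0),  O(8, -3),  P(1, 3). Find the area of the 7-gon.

Apply Gauss's area formula: 2A = Σ (x_i·y_{i+1} − x_{i+1}·y_i), indices taken mod 7.
J→K: (3)(9.5) − (-7)(7) = 77.5
K→L: (-7)(5) − (-3)(9.5) = -6.5
L→M: (-3)(-5) − (-7)(5) = 50
M→N: (-7)(0) − (1)(-5) = 5
N→O: (1)(-3) − (8)(0) = -3
O→P: (8)(3) − (1)(-3) = 27
P→J: (1)(7) − (3)(3) = -2
Σ = 148
Area = |Σ|/2 = 74.

74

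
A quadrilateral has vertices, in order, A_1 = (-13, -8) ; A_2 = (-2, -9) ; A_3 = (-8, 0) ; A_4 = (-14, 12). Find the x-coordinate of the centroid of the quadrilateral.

Apply the surveyor's formula. First the cross-terms c_i = x_i·y_{i+1} − x_{i+1}·y_i:
  101, -72, -96, 268  ⇒  2A = 201, A = 100.5.
Then Σ (x_i + x_{i+1})·c_i = -5919, so x̄ = -5919 / (6·100.5) = -1973/201.

-1973/201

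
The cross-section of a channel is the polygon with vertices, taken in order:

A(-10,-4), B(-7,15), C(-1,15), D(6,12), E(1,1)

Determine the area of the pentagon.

Apply the surveyor's formula: 2A = Σ (x_i·y_{i+1} − x_{i+1}·y_i), indices taken mod 5.
Σ = (-178) + (-90) + (-102) + (-6) + (6) = -370
Area = |Σ|/2 = 185.

185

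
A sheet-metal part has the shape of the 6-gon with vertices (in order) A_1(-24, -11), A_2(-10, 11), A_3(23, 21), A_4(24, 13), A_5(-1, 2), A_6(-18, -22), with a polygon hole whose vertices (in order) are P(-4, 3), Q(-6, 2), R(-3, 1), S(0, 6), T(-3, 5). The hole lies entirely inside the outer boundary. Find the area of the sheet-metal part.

616

Outer boundary:
Apply Gauss's area formula: 2A = Σ (x_i·y_{i+1} − x_{i+1}·y_i), indices taken mod 6.
A_1→A_2: (-24)(11) − (-10)(-11) = -374
A_2→A_3: (-10)(21) − (23)(11) = -463
A_3→A_4: (23)(13) − (24)(21) = -205
A_4→A_5: (24)(2) − (-1)(13) = 61
A_5→A_6: (-1)(-22) − (-18)(2) = 58
A_6→A_1: (-18)(-11) − (-24)(-22) = -330
Σ = -1253
Area = |Σ|/2 = 626.5.
Hole:
Apply the shoelace (surveyor's) formula: 2A = Σ (x_i·y_{i+1} − x_{i+1}·y_i), indices taken mod 5.
Cross-terms: 10, 0, -18, 18, 11  ⇒  Σ = 21
Area = |Σ|/2 = 10.5.
Net area = 626.5 − 10.5 = 616.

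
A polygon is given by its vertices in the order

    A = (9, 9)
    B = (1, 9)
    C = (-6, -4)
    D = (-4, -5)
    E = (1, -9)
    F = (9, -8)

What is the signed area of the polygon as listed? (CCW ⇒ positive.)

Apply the shoelace formula: 2A = Σ (x_i·y_{i+1} − x_{i+1}·y_i), indices taken mod 6.
A→B: (9)(9) − (1)(9) = 72
B→C: (1)(-4) − (-6)(9) = 50
C→D: (-6)(-5) − (-4)(-4) = 14
D→E: (-4)(-9) − (1)(-5) = 41
E→F: (1)(-8) − (9)(-9) = 73
F→A: (9)(9) − (9)(-8) = 153
Σ = 403
Signed area = Σ/2 = 201.5 (positive ⇒ counter-clockwise traversal).

201.5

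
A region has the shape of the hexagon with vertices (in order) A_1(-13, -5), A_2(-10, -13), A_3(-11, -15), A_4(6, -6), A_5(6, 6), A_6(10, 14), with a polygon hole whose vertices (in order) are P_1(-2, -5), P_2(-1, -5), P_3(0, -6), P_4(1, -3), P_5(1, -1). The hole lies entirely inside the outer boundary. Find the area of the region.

Outer boundary:
Σ = (119) + (7) + (156) + (72) + (24) + (132) = 510
Area = |Σ|/2 = 255.
Hole:
Apply the shoelace (surveyor's) formula: 2A = Σ (x_i·y_{i+1} − x_{i+1}·y_i), indices taken mod 5.
Σ = (5) + (6) + (6) + (2) + (-7) = 12
Area = |Σ|/2 = 6.
Net area = 255 − 6 = 249.

249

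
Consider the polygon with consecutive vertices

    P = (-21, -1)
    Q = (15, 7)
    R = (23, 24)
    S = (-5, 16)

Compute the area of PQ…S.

Apply the shoelace (surveyor's) formula: 2A = Σ (x_i·y_{i+1} − x_{i+1}·y_i), indices taken mod 4.
Σ = (-132) + (199) + (488) + (341) = 896
Area = |Σ|/2 = 448.

448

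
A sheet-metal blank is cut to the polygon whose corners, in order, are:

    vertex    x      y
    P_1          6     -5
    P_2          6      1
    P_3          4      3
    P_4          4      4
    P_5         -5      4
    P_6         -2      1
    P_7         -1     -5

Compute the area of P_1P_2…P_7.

69.5

Apply Gauss's area formula: 2A = Σ (x_i·y_{i+1} − x_{i+1}·y_i), indices taken mod 7.
Cross-terms: 36, 14, 4, 36, 3, 11, 35  ⇒  Σ = 139
Area = |Σ|/2 = 69.5.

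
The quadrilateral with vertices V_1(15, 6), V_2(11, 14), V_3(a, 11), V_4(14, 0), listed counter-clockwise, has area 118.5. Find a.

The doubled signed area Σ (x_i y_{i+1} − x_{i+1} y_i) is linear in a.
With a=0 it equals 195; the coefficient of a is -14 (from the two edges through V_3).
So -14·a + 195 = 2·118.5 = 237 ⇒ a = -3.

-3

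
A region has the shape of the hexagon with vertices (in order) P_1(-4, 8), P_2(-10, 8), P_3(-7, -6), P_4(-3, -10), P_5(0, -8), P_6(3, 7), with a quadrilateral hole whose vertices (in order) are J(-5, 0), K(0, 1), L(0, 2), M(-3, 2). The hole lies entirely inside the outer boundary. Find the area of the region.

Outer boundary:
Apply the shoelace (surveyor's) formula: 2A = Σ (x_i·y_{i+1} − x_{i+1}·y_i), indices taken mod 6.
Σ = (48) + (116) + (52) + (24) + (24) + (52) = 316
Area = |Σ|/2 = 158.
Hole:
Apply the surveyor's formula: 2A = Σ (x_i·y_{i+1} − x_{i+1}·y_i), indices taken mod 4.
Σ = (-5) + (0) + (6) + (10) = 11
Area = |Σ|/2 = 5.5.
Net area = 158 − 5.5 = 152.5.

152.5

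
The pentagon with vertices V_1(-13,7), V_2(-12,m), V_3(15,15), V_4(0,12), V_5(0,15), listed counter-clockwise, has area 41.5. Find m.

7

Write out the shoelace sum; only the two edges meeting at V_2 involve m:
2·Area = [((-13)·m − (-12)·7) + ((-12)·15 − 15·m)] + 375
       = -28·m + 279 = 83
⇒ m = 7.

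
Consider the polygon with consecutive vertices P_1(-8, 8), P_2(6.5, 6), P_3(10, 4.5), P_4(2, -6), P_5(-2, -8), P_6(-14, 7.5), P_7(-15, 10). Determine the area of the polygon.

211.125

Apply the shoelace (surveyor's) formula: 2A = Σ (x_i·y_{i+1} − x_{i+1}·y_i), indices taken mod 7.
Σ = (-100) + (-30.75) + (-69) + (-28) + (-127) + (-27.5) + (-40) = -422.25
Area = |Σ|/2 = 211.125.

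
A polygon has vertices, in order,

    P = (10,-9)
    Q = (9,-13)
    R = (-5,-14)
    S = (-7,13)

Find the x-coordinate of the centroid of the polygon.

Apply the shoelace formula. First the cross-terms c_i = x_i·y_{i+1} − x_{i+1}·y_i:
  -49, -191, -163, -67  ⇒  2A = -470, A = -235.
Then Σ (x_i + x_{i+1})·c_i = 60, so x̄ = 60 / (6·(-235)) = -2/47.

-2/47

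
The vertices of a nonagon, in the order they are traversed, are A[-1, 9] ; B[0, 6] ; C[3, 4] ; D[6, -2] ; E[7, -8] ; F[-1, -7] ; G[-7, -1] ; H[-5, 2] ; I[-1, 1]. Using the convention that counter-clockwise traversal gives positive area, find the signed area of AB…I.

Apply the surveyor's formula: 2A = Σ (x_i·y_{i+1} − x_{i+1}·y_i), indices taken mod 9.
Σ = (-6) + (-18) + (-30) + (-34) + (-57) + (-48) + (-19) + (-3) + (-8) = -223
Signed area = Σ/2 = -111.5 (negative ⇒ clockwise traversal).

-111.5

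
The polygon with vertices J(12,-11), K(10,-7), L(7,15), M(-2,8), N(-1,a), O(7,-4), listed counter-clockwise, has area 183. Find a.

-8

Write out the shoelace sum; only the two edges meeting at N involve a:
2·Area = [((-2)·a − (-1)·8) + ((-1)·(-4) − 7·a)] + 282
       = -9·a + 294 = 366
⇒ a = -8.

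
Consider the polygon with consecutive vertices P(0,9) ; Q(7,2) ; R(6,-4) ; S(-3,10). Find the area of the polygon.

Apply Gauss's area formula: 2A = Σ (x_i·y_{i+1} − x_{i+1}·y_i), indices taken mod 4.
Σ = (-63) + (-40) + (48) + (-27) = -82
Area = |Σ|/2 = 41.

41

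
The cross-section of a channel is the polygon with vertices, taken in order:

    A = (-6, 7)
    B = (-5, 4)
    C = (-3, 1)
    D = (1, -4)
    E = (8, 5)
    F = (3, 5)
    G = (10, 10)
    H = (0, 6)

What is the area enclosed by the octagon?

Σ = (11) + (7) + (11) + (37) + (25) + (-20) + (60) + (36) = 167
Area = |Σ|/2 = 83.5.

83.5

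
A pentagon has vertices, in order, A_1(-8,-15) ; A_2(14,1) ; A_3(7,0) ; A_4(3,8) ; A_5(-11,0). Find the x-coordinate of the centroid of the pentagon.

-41/28

Apply Gauss's area formula. First the cross-terms c_i = x_i·y_{i+1} − x_{i+1}·y_i:
  202, -7, 56, 88, 165  ⇒  2A = 504, A = 252.
Then Σ (x_i + x_{i+1})·c_i = -2214, so x̄ = -2214 / (6·252) = -41/28.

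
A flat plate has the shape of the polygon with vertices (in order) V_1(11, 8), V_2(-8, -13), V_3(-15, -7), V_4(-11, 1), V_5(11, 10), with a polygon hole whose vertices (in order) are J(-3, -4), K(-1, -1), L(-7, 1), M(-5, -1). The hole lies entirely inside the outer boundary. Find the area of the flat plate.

216.5

Outer boundary:
Apply the surveyor's formula: 2A = Σ (x_i·y_{i+1} − x_{i+1}·y_i), indices taken mod 5.
Σ = (-79) + (-139) + (-92) + (-121) + (-22) = -453
Area = |Σ|/2 = 226.5.
Hole:
Cross-terms: -1, -8, 12, 17  ⇒  Σ = 20
Area = |Σ|/2 = 10.
Net area = 226.5 − 10 = 216.5.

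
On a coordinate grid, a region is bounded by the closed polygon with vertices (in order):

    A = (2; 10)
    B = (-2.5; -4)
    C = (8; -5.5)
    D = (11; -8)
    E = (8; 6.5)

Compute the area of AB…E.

Cross-terms: 17, 45.75, -3.5, 135.5, 67  ⇒  Σ = 261.75
Area = |Σ|/2 = 130.875.

130.875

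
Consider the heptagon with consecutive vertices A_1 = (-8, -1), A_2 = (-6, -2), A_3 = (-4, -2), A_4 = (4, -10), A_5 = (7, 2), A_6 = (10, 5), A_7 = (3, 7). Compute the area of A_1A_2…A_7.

131.5

Apply the shoelace formula: 2A = Σ (x_i·y_{i+1} − x_{i+1}·y_i), indices taken mod 7.
Σ = (10) + (4) + (48) + (78) + (15) + (55) + (53) = 263
Area = |Σ|/2 = 131.5.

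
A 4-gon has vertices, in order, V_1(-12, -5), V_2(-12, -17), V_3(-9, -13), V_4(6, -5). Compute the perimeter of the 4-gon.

52

|V_1V_2| = √((0)² + (-12)²) = √144 = 12
|V_2V_3| = √((3)² + (4)²) = √25 = 5
|V_3V_4| = √((15)² + (8)²) = √289 = 17
|V_4V_1| = √((-18)² + (0)²) = √324 = 18
Perimeter = 12 + 5 + 17 + 18 = 52.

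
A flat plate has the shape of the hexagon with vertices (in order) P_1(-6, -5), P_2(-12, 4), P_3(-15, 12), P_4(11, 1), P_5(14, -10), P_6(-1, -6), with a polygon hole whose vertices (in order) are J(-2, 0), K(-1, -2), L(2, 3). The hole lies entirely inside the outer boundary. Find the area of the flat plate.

Outer boundary:
Σ = (-84) + (-84) + (-147) + (-124) + (-94) + (-31) = -564
Area = |Σ|/2 = 282.
Hole:
Σ = (4) + (1) + (6) = 11
Area = |Σ|/2 = 5.5.
Net area = 282 − 5.5 = 276.5.

276.5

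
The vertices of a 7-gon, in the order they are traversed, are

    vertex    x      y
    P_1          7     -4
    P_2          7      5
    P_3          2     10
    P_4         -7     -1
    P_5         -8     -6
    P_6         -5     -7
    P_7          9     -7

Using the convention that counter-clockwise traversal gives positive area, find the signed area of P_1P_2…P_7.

Σ = (63) + (60) + (68) + (34) + (26) + (98) + (13) = 362
Signed area = Σ/2 = 181 (positive ⇒ counter-clockwise traversal).

181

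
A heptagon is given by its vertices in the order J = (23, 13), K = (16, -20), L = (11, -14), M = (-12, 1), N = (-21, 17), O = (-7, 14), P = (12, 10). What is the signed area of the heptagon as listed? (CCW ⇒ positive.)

-749.5

Cross-terms: -668, -4, -157, -183, -175, -238, -74  ⇒  Σ = -1499
Signed area = Σ/2 = -749.5 (negative ⇒ clockwise traversal).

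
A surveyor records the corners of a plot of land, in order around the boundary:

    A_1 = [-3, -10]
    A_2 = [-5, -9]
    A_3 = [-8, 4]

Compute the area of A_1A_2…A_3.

Apply the shoelace formula: 2A = Σ (x_i·y_{i+1} − x_{i+1}·y_i), indices taken mod 3.
A_1→A_2: (-3)(-9) − (-5)(-10) = -23
A_2→A_3: (-5)(4) − (-8)(-9) = -92
A_3→A_1: (-8)(-10) − (-3)(4) = 92
Σ = -23
Area = |Σ|/2 = 11.5.

11.5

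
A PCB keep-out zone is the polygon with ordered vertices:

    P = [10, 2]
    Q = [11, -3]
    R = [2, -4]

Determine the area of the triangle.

23

Σ = (-52) + (-38) + (44) = -46
Area = |Σ|/2 = 23.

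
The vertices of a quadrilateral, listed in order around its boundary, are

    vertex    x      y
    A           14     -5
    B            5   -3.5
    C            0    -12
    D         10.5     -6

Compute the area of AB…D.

Apply Gauss's area formula: 2A = Σ (x_i·y_{i+1} − x_{i+1}·y_i), indices taken mod 4.
Σ = (-24) + (-60) + (126) + (31.5) = 73.5
Area = |Σ|/2 = 36.75.

36.75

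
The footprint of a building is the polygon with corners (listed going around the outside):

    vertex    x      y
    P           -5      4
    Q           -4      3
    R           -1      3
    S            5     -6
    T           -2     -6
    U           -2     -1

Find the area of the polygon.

Apply the shoelace (surveyor's) formula: 2A = Σ (x_i·y_{i+1} − x_{i+1}·y_i), indices taken mod 6.
Σ = (1) + (-9) + (-9) + (-42) + (-10) + (-13) = -82
Area = |Σ|/2 = 41.

41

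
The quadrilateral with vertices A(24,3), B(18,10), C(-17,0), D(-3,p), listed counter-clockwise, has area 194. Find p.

Write out the shoelace sum; only the two edges meeting at D involve p:
2·Area = [((-17)·p − (-3)·0) + ((-3)·3 − 24·p)] + 356
       = -41·p + 347 = 388
⇒ p = -1.

-1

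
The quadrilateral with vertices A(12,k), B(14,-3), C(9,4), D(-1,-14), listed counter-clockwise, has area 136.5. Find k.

-12

The doubled signed area Σ (x_i y_{i+1} − x_{i+1} y_i) is linear in k.
With k=0 it equals 93; the coefficient of k is -15 (from the two edges through A).
So -15·k + 93 = 2·136.5 = 273 ⇒ k = -12.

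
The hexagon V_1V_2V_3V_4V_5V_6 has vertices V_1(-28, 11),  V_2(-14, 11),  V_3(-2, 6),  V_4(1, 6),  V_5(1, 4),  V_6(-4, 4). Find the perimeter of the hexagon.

|V_1V_2| = √((14)² + (0)²) = √196 = 14
|V_2V_3| = √((12)² + (-5)²) = √169 = 13
|V_3V_4| = √((3)² + (0)²) = √9 = 3
|V_4V_5| = √((0)² + (-2)²) = √4 = 2
|V_5V_6| = √((-5)² + (0)²) = √25 = 5
|V_6V_1| = √((-24)² + (7)²) = √625 = 25
Perimeter = 14 + 13 + 3 + 2 + 5 + 25 = 62.

62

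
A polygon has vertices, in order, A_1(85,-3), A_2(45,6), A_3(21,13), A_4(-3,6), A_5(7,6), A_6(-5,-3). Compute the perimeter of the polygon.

206

|A_1A_2| = √((-40)² + (9)²) = √1681 = 41
|A_2A_3| = √((-24)² + (7)²) = √625 = 25
|A_3A_4| = √((-24)² + (-7)²) = √625 = 25
|A_4A_5| = √((10)² + (0)²) = √100 = 10
|A_5A_6| = √((-12)² + (-9)²) = √225 = 15
|A_6A_1| = √((90)² + (0)²) = √8100 = 90
Perimeter = 41 + 25 + 25 + 10 + 15 + 90 = 206.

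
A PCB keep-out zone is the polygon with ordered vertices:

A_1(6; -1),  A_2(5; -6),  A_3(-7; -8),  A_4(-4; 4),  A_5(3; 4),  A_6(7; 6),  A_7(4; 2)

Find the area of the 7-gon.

Σ = (-31) + (-82) + (-60) + (-28) + (-10) + (-10) + (-16) = -237
Area = |Σ|/2 = 118.5.

118.5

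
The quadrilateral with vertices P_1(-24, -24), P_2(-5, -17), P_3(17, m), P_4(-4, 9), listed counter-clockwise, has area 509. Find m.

Write out the shoelace sum; only the two edges meeting at P_3 involve m:
2·Area = [((-5)·m − 17·(-17)) + (17·9 − (-4)·m)] + 600
       = -1·m + 1042 = 1018
⇒ m = 24.

24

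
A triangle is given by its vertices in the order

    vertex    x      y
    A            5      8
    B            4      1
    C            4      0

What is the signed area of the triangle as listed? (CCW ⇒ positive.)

Apply the shoelace (surveyor's) formula: 2A = Σ (x_i·y_{i+1} − x_{i+1}·y_i), indices taken mod 3.
A→B: (5)(1) − (4)(8) = -27
B→C: (4)(0) − (4)(1) = -4
C→A: (4)(8) − (5)(0) = 32
Σ = 1
Signed area = Σ/2 = 0.5 (positive ⇒ counter-clockwise traversal).

0.5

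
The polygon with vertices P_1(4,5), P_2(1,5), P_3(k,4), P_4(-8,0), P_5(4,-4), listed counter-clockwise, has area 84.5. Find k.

-10

The doubled signed area Σ (x_i y_{i+1} − x_{i+1} y_i) is linear in k.
With k=0 it equals 119; the coefficient of k is -5 (from the two edges through P_3).
So -5·k + 119 = 2·84.5 = 169 ⇒ k = -10.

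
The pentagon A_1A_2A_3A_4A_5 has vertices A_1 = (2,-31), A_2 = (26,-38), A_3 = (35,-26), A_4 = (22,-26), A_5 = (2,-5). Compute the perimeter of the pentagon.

108

|A_1A_2| = √((24)² + (-7)²) = √625 = 25
|A_2A_3| = √((9)² + (12)²) = √225 = 15
|A_3A_4| = √((-13)² + (0)²) = √169 = 13
|A_4A_5| = √((-20)² + (21)²) = √841 = 29
|A_5A_1| = √((0)² + (-26)²) = √676 = 26
Perimeter = 25 + 15 + 13 + 29 + 26 = 108.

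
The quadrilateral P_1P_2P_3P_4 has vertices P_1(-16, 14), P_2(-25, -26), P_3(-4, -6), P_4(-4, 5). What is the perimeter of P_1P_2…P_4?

|P_1P_2| = √((-9)² + (-40)²) = √1681 = 41
|P_2P_3| = √((21)² + (20)²) = √841 = 29
|P_3P_4| = √((0)² + (11)²) = √121 = 11
|P_4P_1| = √((-12)² + (9)²) = √225 = 15
Perimeter = 41 + 29 + 11 + 15 = 96.

96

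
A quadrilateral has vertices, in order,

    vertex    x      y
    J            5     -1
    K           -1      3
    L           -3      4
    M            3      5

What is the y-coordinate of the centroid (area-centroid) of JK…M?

Apply Gauss's area formula. First the cross-terms c_i = x_i·y_{i+1} − x_{i+1}·y_i:
  14, 5, -27, -28  ⇒  2A = -36, A = -18.
Then Σ (y_i + y_{i+1})·c_i = -292, so ȳ = -292 / (6·(-18)) = 73/27.

73/27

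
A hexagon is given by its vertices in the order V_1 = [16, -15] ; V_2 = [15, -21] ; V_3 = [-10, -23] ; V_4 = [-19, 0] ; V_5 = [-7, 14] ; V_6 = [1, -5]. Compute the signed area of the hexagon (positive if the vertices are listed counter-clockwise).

-641.5

Σ = (-111) + (-555) + (-437) + (-266) + (21) + (65) = -1283
Signed area = Σ/2 = -641.5 (negative ⇒ clockwise traversal).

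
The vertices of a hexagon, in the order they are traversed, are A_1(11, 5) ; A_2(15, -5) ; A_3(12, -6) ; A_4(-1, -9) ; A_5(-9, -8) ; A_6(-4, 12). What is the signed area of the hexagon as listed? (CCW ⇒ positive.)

-319.5

Apply the shoelace (surveyor's) formula: 2A = Σ (x_i·y_{i+1} − x_{i+1}·y_i), indices taken mod 6.
A_1→A_2: (11)(-5) − (15)(5) = -130
A_2→A_3: (15)(-6) − (12)(-5) = -30
A_3→A_4: (12)(-9) − (-1)(-6) = -114
A_4→A_5: (-1)(-8) − (-9)(-9) = -73
A_5→A_6: (-9)(12) − (-4)(-8) = -140
A_6→A_1: (-4)(5) − (11)(12) = -152
Σ = -639
Signed area = Σ/2 = -319.5 (negative ⇒ clockwise traversal).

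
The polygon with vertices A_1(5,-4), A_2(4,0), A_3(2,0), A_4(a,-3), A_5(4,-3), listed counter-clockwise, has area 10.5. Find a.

0

Write out the shoelace sum; only the two edges meeting at A_4 involve a:
2·Area = [(2·(-3) − a·0) + (a·(-3) − 4·(-3))] + 15
       = -3·a + 21 = 21
⇒ a = 0.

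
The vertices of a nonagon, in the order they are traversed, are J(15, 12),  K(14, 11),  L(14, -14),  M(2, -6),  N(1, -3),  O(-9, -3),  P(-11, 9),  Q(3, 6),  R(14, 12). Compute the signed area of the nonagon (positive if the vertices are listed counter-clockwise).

J→K: (15)(11) − (14)(12) = -3
K→L: (14)(-14) − (14)(11) = -350
L→M: (14)(-6) − (2)(-14) = -56
M→N: (2)(-3) − (1)(-6) = 0
N→O: (1)(-3) − (-9)(-3) = -30
O→P: (-9)(9) − (-11)(-3) = -114
P→Q: (-11)(6) − (3)(9) = -93
Q→R: (3)(12) − (14)(6) = -48
R→J: (14)(12) − (15)(12) = -12
Σ = -706
Signed area = Σ/2 = -353 (negative ⇒ clockwise traversal).

-353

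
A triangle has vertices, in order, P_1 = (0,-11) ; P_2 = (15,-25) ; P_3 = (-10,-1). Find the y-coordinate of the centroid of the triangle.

-37/3

Apply the shoelace (surveyor's) formula. First the cross-terms c_i = x_i·y_{i+1} − x_{i+1}·y_i:
  165, -265, 110  ⇒  2A = 10, A = 5.
Then Σ (y_i + y_{i+1})·c_i = -370, so ȳ = -370 / (6·5) = -37/3.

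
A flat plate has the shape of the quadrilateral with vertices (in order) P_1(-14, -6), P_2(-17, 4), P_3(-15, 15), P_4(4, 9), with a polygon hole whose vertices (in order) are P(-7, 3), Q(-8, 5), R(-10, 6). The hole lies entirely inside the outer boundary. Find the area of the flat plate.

Outer boundary:
Apply the surveyor's formula: 2A = Σ (x_i·y_{i+1} − x_{i+1}·y_i), indices taken mod 4.
P_1→P_2: (-14)(4) − (-17)(-6) = -158
P_2→P_3: (-17)(15) − (-15)(4) = -195
P_3→P_4: (-15)(9) − (4)(15) = -195
P_4→P_1: (4)(-6) − (-14)(9) = 102
Σ = -446
Area = |Σ|/2 = 223.
Hole:
Cross-terms: -11, 2, 12  ⇒  Σ = 3
Area = |Σ|/2 = 1.5.
Net area = 223 − 1.5 = 221.5.

221.5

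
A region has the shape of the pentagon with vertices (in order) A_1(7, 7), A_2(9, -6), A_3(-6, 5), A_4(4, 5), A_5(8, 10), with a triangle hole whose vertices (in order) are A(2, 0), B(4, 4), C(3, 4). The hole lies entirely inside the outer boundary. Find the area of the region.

78

Outer boundary:
Apply Gauss's area formula: 2A = Σ (x_i·y_{i+1} − x_{i+1}·y_i), indices taken mod 5.
Σ = (-105) + (9) + (-50) + (0) + (-14) = -160
Area = |Σ|/2 = 80.
Hole:
Apply Gauss's area formula: 2A = Σ (x_i·y_{i+1} − x_{i+1}·y_i), indices taken mod 3.
Cross-terms: 8, 4, -8  ⇒  Σ = 4
Area = |Σ|/2 = 2.
Net area = 80 − 2 = 78.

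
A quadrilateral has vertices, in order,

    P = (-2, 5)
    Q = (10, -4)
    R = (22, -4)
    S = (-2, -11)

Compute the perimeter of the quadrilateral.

68

|PQ| = √((12)² + (-9)²) = √225 = 15
|QR| = √((12)² + (0)²) = √144 = 12
|RS| = √((-24)² + (-7)²) = √625 = 25
|SP| = √((0)² + (16)²) = √256 = 16
Perimeter = 15 + 12 + 25 + 16 = 68.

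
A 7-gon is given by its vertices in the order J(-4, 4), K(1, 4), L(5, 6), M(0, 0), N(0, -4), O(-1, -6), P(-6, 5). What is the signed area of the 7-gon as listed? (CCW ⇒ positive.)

Apply Gauss's area formula: 2A = Σ (x_i·y_{i+1} − x_{i+1}·y_i), indices taken mod 7.
Σ = (-20) + (-14) + (0) + (0) + (-4) + (-41) + (-4) = -83
Signed area = Σ/2 = -41.5 (negative ⇒ clockwise traversal).

-41.5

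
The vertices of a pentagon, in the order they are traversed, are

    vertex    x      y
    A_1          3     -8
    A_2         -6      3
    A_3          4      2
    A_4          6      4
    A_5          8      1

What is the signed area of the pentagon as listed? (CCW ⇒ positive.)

-76

Apply the surveyor's formula: 2A = Σ (x_i·y_{i+1} − x_{i+1}·y_i), indices taken mod 5.
Cross-terms: -39, -24, 4, -26, -67  ⇒  Σ = -152
Signed area = Σ/2 = -76 (negative ⇒ clockwise traversal).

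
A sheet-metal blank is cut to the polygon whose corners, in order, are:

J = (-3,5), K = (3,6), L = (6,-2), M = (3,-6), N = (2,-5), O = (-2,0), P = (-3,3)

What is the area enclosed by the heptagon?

Apply the shoelace formula: 2A = Σ (x_i·y_{i+1} − x_{i+1}·y_i), indices taken mod 7.
Cross-terms: -33, -42, -30, -3, -10, -6, -6  ⇒  Σ = -130
Area = |Σ|/2 = 65.

65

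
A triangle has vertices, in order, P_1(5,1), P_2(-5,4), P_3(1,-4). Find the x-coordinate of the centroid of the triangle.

1/3

Apply the shoelace formula. First the cross-terms c_i = x_i·y_{i+1} − x_{i+1}·y_i:
  25, 16, 21  ⇒  2A = 62, A = 31.
Then Σ (x_i + x_{i+1})·c_i = 62, so x̄ = 62 / (6·31) = 1/3.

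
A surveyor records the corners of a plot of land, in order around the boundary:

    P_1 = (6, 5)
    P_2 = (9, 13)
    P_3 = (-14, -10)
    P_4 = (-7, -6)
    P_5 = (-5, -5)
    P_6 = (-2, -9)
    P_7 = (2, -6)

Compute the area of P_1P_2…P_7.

127.5

Σ = (33) + (92) + (14) + (5) + (35) + (30) + (46) = 255
Area = |Σ|/2 = 127.5.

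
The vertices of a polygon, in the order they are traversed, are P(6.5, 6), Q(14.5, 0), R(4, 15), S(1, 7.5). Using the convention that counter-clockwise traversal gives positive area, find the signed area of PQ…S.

Apply the surveyor's formula: 2A = Σ (x_i·y_{i+1} − x_{i+1}·y_i), indices taken mod 4.
Σ = (-87) + (217.5) + (15) + (-42.75) = 102.75
Signed area = Σ/2 = 51.375 (positive ⇒ counter-clockwise traversal).

51.375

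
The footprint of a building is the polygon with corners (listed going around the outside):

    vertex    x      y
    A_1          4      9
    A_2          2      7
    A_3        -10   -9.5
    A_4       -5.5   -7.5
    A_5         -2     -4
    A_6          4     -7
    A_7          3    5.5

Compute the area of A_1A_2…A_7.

Apply the shoelace (surveyor's) formula: 2A = Σ (x_i·y_{i+1} − x_{i+1}·y_i), indices taken mod 7.
Σ = (10) + (51) + (22.75) + (7) + (30) + (43) + (5) = 168.75
Area = |Σ|/2 = 84.375.

84.375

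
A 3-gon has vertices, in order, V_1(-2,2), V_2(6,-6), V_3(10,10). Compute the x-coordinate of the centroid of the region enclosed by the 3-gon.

14/3

Apply Gauss's area formula. First the cross-terms c_i = x_i·y_{i+1} − x_{i+1}·y_i:
  0, 120, 40  ⇒  2A = 160, A = 80.
Then Σ (x_i + x_{i+1})·c_i = 2240, so x̄ = 2240 / (6·80) = 14/3.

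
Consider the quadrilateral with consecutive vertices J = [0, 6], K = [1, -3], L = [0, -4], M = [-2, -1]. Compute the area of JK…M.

15

Apply Gauss's area formula: 2A = Σ (x_i·y_{i+1} − x_{i+1}·y_i), indices taken mod 4.
Cross-terms: -6, -4, -8, -12  ⇒  Σ = -30
Area = |Σ|/2 = 15.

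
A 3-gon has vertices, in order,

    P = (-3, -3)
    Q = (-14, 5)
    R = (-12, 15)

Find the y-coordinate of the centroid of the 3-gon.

17/3

Apply the shoelace formula. First the cross-terms c_i = x_i·y_{i+1} − x_{i+1}·y_i:
  -57, -150, 81  ⇒  2A = -126, A = -63.
Then Σ (y_i + y_{i+1})·c_i = -2142, so ȳ = -2142 / (6·(-63)) = 17/3.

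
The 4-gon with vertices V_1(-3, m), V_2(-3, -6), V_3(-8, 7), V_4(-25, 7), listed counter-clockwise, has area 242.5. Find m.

-18

Write out the shoelace sum; only the two edges meeting at V_1 involve m:
2·Area = [((-25)·m − (-3)·7) + ((-3)·(-6) − (-3)·m)] + 50
       = -22·m + 89 = 485
⇒ m = -18.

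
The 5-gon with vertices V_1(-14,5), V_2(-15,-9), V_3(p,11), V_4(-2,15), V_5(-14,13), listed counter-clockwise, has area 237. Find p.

The doubled signed area Σ (x_i y_{i+1} − x_{i+1} y_i) is linear in p.
With p=0 it equals 354; the coefficient of p is 24 (from the two edges through V_3).
So 24·p + 354 = 2·237 = 474 ⇒ p = 5.

5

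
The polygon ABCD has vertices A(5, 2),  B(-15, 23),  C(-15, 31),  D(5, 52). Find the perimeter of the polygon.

116

|AB| = √((-20)² + (21)²) = √841 = 29
|BC| = √((0)² + (8)²) = √64 = 8
|CD| = √((20)² + (21)²) = √841 = 29
|DA| = √((0)² + (-50)²) = √2500 = 50
Perimeter = 29 + 8 + 29 + 50 = 116.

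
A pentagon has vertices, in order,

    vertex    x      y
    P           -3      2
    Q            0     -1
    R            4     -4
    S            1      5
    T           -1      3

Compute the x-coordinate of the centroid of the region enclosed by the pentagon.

Apply the surveyor's formula. First the cross-terms c_i = x_i·y_{i+1} − x_{i+1}·y_i:
  3, 4, 24, 8, 7  ⇒  2A = 46, A = 23.
Then Σ (x_i + x_{i+1})·c_i = 99, so x̄ = 99 / (6·23) = 33/46.

33/46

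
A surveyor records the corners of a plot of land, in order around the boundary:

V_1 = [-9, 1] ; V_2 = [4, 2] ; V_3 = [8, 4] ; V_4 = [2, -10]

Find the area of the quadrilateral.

Cross-terms: -22, 0, -88, -88  ⇒  Σ = -198
Area = |Σ|/2 = 99.

99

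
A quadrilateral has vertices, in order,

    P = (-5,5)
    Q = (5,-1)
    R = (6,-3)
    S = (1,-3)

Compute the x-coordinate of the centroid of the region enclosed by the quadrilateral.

82/81

Apply the surveyor's formula. First the cross-terms c_i = x_i·y_{i+1} − x_{i+1}·y_i:
  -20, -9, -15, -10  ⇒  2A = -54, A = -27.
Then Σ (x_i + x_{i+1})·c_i = -164, so x̄ = -164 / (6·(-27)) = 82/81.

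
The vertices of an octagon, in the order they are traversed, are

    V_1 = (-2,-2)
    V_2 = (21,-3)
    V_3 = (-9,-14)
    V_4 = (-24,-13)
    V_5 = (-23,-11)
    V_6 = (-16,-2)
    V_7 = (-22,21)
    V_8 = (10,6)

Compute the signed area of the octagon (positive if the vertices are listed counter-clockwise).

-693.5

Apply Gauss's area formula: 2A = Σ (x_i·y_{i+1} − x_{i+1}·y_i), indices taken mod 8.
Cross-terms: 48, -321, -219, -35, -130, -380, -342, -8  ⇒  Σ = -1387
Signed area = Σ/2 = -693.5 (negative ⇒ clockwise traversal).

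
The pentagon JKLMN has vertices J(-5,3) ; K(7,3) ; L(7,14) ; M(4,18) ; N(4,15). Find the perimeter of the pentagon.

46

|JK| = √((12)² + (0)²) = √144 = 12
|KL| = √((0)² + (11)²) = √121 = 11
|LM| = √((-3)² + (4)²) = √25 = 5
|MN| = √((0)² + (-3)²) = √9 = 3
|NJ| = √((-9)² + (-12)²) = √225 = 15
Perimeter = 12 + 11 + 5 + 3 + 15 = 46.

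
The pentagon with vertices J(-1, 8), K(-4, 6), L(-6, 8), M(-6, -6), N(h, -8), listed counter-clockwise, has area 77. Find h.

The doubled signed area Σ (x_i y_{i+1} − x_{i+1} y_i) is linear in h.
With h=0 it equals 154; the coefficient of h is 14 (from the two edges through N).
So 14·h + 154 = 2·77 = 154 ⇒ h = 0.

0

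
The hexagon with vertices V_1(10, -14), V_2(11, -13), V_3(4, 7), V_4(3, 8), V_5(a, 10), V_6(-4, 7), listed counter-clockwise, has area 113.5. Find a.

The doubled signed area Σ (x_i y_{i+1} − x_{i+1} y_i) is linear in a.
With a=0 it equals 220; the coefficient of a is -1 (from the two edges through V_5).
So -1·a + 220 = 2·113.5 = 227 ⇒ a = -7.

-7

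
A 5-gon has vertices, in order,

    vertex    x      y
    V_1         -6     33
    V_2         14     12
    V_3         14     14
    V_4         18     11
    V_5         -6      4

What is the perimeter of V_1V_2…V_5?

|V_1V_2| = √((20)² + (-21)²) = √841 = 29
|V_2V_3| = √((0)² + (2)²) = √4 = 2
|V_3V_4| = √((4)² + (-3)²) = √25 = 5
|V_4V_5| = √((-24)² + (-7)²) = √625 = 25
|V_5V_1| = √((0)² + (29)²) = √841 = 29
Perimeter = 29 + 2 + 5 + 25 + 29 = 90.

90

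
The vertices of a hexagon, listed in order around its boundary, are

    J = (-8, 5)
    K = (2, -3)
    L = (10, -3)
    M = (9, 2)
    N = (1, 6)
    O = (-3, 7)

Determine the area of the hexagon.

101.5

Apply Gauss's area formula: 2A = Σ (x_i·y_{i+1} − x_{i+1}·y_i), indices taken mod 6.
Cross-terms: 14, 24, 47, 52, 25, 41  ⇒  Σ = 203
Area = |Σ|/2 = 101.5.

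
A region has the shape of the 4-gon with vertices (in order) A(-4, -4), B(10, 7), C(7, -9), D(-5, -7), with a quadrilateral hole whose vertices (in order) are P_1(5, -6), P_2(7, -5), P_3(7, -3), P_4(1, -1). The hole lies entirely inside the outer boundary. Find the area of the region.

101.5

Outer boundary:
Apply the shoelace (surveyor's) formula: 2A = Σ (x_i·y_{i+1} − x_{i+1}·y_i), indices taken mod 4.
Cross-terms: 12, -139, -94, -8  ⇒  Σ = -229
Area = |Σ|/2 = 114.5.
Hole:
Apply the shoelace (surveyor's) formula: 2A = Σ (x_i·y_{i+1} − x_{i+1}·y_i), indices taken mod 4.
P_1→P_2: (5)(-5) − (7)(-6) = 17
P_2→P_3: (7)(-3) − (7)(-5) = 14
P_3→P_4: (7)(-1) − (1)(-3) = -4
P_4→P_1: (1)(-6) − (5)(-1) = -1
Σ = 26
Area = |Σ|/2 = 13.
Net area = 114.5 − 13 = 101.5.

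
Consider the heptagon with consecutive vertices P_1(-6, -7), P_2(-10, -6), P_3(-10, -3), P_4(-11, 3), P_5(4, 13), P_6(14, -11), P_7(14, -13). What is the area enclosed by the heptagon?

Apply the shoelace formula: 2A = Σ (x_i·y_{i+1} − x_{i+1}·y_i), indices taken mod 7.
Cross-terms: -34, -30, -63, -155, -226, -28, -176  ⇒  Σ = -712
Area = |Σ|/2 = 356.

356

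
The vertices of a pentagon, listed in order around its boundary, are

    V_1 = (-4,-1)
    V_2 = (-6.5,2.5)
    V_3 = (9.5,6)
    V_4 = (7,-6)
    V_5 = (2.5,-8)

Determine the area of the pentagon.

126.875

Apply the shoelace formula: 2A = Σ (x_i·y_{i+1} − x_{i+1}·y_i), indices taken mod 5.
Σ = (-16.5) + (-62.75) + (-99) + (-41) + (-34.5) = -253.75
Area = |Σ|/2 = 126.875.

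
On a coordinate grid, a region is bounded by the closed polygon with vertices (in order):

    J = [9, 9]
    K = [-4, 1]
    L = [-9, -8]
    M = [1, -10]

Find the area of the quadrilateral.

Apply the shoelace (surveyor's) formula: 2A = Σ (x_i·y_{i+1} − x_{i+1}·y_i), indices taken mod 4.
Σ = (45) + (41) + (98) + (99) = 283
Area = |Σ|/2 = 141.5.

141.5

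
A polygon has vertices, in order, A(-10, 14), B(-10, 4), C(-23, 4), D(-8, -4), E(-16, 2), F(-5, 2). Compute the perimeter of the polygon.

74

|AB| = √((0)² + (-10)²) = √100 = 10
|BC| = √((-13)² + (0)²) = √169 = 13
|CD| = √((15)² + (-8)²) = √289 = 17
|DE| = √((-8)² + (6)²) = √100 = 10
|EF| = √((11)² + (0)²) = √121 = 11
|FA| = √((-5)² + (12)²) = √169 = 13
Perimeter = 10 + 13 + 17 + 10 + 11 + 13 = 74.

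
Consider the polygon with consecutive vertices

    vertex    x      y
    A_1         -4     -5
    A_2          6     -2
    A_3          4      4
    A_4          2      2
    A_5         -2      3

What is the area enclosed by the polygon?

Apply the surveyor's formula: 2A = Σ (x_i·y_{i+1} − x_{i+1}·y_i), indices taken mod 5.
Σ = (38) + (32) + (0) + (10) + (22) = 102
Area = |Σ|/2 = 51.

51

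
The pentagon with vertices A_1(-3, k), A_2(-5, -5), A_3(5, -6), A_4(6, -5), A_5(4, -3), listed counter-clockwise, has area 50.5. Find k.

3

The doubled signed area Σ (x_i y_{i+1} − x_{i+1} y_i) is linear in k.
With k=0 it equals 74; the coefficient of k is 9 (from the two edges through A_1).
So 9·k + 74 = 2·50.5 = 101 ⇒ k = 3.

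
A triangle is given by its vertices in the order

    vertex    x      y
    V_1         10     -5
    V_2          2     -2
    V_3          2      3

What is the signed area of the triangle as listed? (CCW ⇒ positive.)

-20

Apply the shoelace (surveyor's) formula: 2A = Σ (x_i·y_{i+1} − x_{i+1}·y_i), indices taken mod 3.
Σ = (-10) + (10) + (-40) = -40
Signed area = Σ/2 = -20 (negative ⇒ clockwise traversal).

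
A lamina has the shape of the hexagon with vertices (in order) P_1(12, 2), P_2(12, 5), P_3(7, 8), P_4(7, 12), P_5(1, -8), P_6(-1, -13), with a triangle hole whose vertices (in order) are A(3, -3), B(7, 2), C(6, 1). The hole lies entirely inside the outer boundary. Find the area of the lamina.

94.5

Outer boundary:
Σ = (36) + (61) + (28) + (-68) + (-21) + (154) = 190
Area = |Σ|/2 = 95.
Hole:
Σ = (27) + (-5) + (-21) = 1
Area = |Σ|/2 = 0.5.
Net area = 95 − 0.5 = 94.5.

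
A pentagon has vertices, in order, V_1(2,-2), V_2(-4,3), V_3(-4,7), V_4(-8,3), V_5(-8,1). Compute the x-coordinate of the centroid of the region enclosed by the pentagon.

-92/21

Apply Gauss's area formula. First the cross-terms c_i = x_i·y_{i+1} − x_{i+1}·y_i:
  -2, -16, 44, 16, 14  ⇒  2A = 56, A = 28.
Then Σ (x_i + x_{i+1})·c_i = -736, so x̄ = -736 / (6·28) = -92/21.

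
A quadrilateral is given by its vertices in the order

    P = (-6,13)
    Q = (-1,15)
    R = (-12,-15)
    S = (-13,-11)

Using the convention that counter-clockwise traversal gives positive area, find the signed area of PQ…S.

-90

Apply the shoelace formula: 2A = Σ (x_i·y_{i+1} − x_{i+1}·y_i), indices taken mod 4.
Σ = (-77) + (195) + (-63) + (-235) = -180
Signed area = Σ/2 = -90 (negative ⇒ clockwise traversal).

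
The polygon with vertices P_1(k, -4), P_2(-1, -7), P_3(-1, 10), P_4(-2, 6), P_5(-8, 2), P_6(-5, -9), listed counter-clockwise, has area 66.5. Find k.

-3

The doubled signed area Σ (x_i y_{i+1} − x_{i+1} y_i) is linear in k.
With k=0 it equals 139; the coefficient of k is 2 (from the two edges through P_1).
So 2·k + 139 = 2·66.5 = 133 ⇒ k = -3.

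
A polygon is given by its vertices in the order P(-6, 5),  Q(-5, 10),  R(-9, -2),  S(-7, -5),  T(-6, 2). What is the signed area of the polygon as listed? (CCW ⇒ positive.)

17

Σ = (-35) + (100) + (31) + (-44) + (-18) = 34
Signed area = Σ/2 = 17 (positive ⇒ counter-clockwise traversal).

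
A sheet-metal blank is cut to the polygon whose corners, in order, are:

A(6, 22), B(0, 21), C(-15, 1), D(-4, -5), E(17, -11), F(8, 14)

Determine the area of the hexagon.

533.5

Apply the shoelace formula: 2A = Σ (x_i·y_{i+1} − x_{i+1}·y_i), indices taken mod 6.
Σ = (126) + (315) + (79) + (129) + (326) + (92) = 1067
Area = |Σ|/2 = 533.5.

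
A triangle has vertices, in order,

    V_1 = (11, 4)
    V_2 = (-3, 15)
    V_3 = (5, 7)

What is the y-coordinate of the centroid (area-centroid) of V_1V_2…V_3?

Apply the shoelace (surveyor's) formula. First the cross-terms c_i = x_i·y_{i+1} − x_{i+1}·y_i:
  177, -96, -57  ⇒  2A = 24, A = 12.
Then Σ (y_i + y_{i+1})·c_i = 624, so ȳ = 624 / (6·12) = 26/3.

26/3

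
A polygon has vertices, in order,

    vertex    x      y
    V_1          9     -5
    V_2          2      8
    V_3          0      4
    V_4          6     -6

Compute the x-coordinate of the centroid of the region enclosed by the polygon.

Apply Gauss's area formula. First the cross-terms c_i = x_i·y_{i+1} − x_{i+1}·y_i:
  82, 8, -24, 24  ⇒  2A = 90, A = 45.
Then Σ (x_i + x_{i+1})·c_i = 1134, so x̄ = 1134 / (6·45) = 4.2.

4.2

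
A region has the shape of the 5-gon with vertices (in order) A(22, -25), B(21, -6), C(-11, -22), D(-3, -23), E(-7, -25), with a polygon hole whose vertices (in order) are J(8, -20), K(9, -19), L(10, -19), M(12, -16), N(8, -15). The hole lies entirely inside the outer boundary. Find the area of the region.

334

Outer boundary:
Apply Gauss's area formula: 2A = Σ (x_i·y_{i+1} − x_{i+1}·y_i), indices taken mod 5.
A→B: (22)(-6) − (21)(-25) = 393
B→C: (21)(-22) − (-11)(-6) = -528
C→D: (-11)(-23) − (-3)(-22) = 187
D→E: (-3)(-25) − (-7)(-23) = -86
E→A: (-7)(-25) − (22)(-25) = 725
Σ = 691
Area = |Σ|/2 = 345.5.
Hole:
Apply the surveyor's formula: 2A = Σ (x_i·y_{i+1} − x_{i+1}·y_i), indices taken mod 5.
Σ = (28) + (19) + (68) + (-52) + (-40) = 23
Area = |Σ|/2 = 11.5.
Net area = 345.5 − 11.5 = 334.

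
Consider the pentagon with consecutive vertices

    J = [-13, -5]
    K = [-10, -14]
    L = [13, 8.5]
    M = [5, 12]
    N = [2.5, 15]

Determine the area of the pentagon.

Apply the surveyor's formula: 2A = Σ (x_i·y_{i+1} − x_{i+1}·y_i), indices taken mod 5.
Cross-terms: 132, 97, 113.5, 45, 182.5  ⇒  Σ = 570
Area = |Σ|/2 = 285.

285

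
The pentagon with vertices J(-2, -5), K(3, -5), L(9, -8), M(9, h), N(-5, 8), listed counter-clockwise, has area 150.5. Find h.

5

The doubled signed area Σ (x_i y_{i+1} − x_{i+1} y_i) is linear in h.
With h=0 it equals 231; the coefficient of h is 14 (from the two edges through M).
So 14·h + 231 = 2·150.5 = 301 ⇒ h = 5.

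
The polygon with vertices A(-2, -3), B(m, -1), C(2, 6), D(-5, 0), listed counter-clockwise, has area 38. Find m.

Write out the shoelace sum; only the two edges meeting at B involve m:
2·Area = [((-2)·(-1) − m·(-3)) + (m·6 − 2·(-1))] + 45
       = 9·m + 49 = 76
⇒ m = 3.

3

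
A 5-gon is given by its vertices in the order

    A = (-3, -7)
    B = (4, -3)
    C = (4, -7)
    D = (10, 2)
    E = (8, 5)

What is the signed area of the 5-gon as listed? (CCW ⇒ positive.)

Apply the shoelace formula: 2A = Σ (x_i·y_{i+1} − x_{i+1}·y_i), indices taken mod 5.
Σ = (37) + (-16) + (78) + (34) + (-41) = 92
Signed area = Σ/2 = 46 (positive ⇒ counter-clockwise traversal).

46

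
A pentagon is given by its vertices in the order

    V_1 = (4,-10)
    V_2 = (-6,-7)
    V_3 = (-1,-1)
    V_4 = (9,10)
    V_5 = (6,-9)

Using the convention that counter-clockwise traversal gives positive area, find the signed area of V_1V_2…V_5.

-127.5

V_1→V_2: (4)(-7) − (-6)(-10) = -88
V_2→V_3: (-6)(-1) − (-1)(-7) = -1
V_3→V_4: (-1)(10) − (9)(-1) = -1
V_4→V_5: (9)(-9) − (6)(10) = -141
V_5→V_1: (6)(-10) − (4)(-9) = -24
Σ = -255
Signed area = Σ/2 = -127.5 (negative ⇒ clockwise traversal).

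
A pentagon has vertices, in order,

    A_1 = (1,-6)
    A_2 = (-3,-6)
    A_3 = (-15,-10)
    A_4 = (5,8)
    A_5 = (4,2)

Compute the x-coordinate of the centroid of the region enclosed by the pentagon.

Apply Gauss's area formula. First the cross-terms c_i = x_i·y_{i+1} − x_{i+1}·y_i:
  -24, -60, -70, -22, -26  ⇒  2A = -202, A = -101.
Then Σ (x_i + x_{i+1})·c_i = 1500, so x̄ = 1500 / (6·(-101)) = -250/101.

-250/101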